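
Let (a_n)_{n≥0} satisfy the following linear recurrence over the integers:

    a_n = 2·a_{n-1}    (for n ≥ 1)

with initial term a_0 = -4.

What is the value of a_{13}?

-32768

a_1 = 2·-4 = -8
a_2 = 2·-8 = -16
a_3 = 2·-16 = -32
a_4 = 2·-32 = -64
a_5 = 2·-64 = -128
a_6 = 2·-128 = -256
a_7 = 2·-256 = -512
a_8 = 2·-512 = -1024
a_9 = 2·-1024 = -2048
a_10 = 2·-2048 = -4096
a_11 = 2·-4096 = -8192
a_12 = 2·-8192 = -16384
a_13 = 2·-16384 = -32768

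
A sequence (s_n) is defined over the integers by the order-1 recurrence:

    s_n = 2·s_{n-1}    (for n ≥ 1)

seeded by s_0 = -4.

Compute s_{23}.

s_1 = 2·-4 = -8
s_2 = 2·-8 = -16
s_3 = 2·-16 = -32
s_4 = 2·-32 = -64
s_5 = 2·-64 = -128
s_6 = 2·-128 = -256
s_7 = 2·-256 = -512
s_8 = 2·-512 = -1024
s_9 = 2·-1024 = -2048
s_10 = 2·-2048 = -4096
s_11 = 2·-4096 = -8192
s_12 = 2·-8192 = -16384
s_13 = 2·-16384 = -32768
s_14 = 2·-32768 = -65536
s_15 = 2·-65536 = -131072
s_16 = 2·-131072 = -262144
s_17 = 2·-262144 = -524288
s_18 = 2·-524288 = -1048576
s_19 = 2·-1048576 = -2097152
s_20 = 2·-2097152 = -4194304
s_21 = 2·-4194304 = -8388608
s_22 = 2·-8388608 = -16777216
s_23 = 2·-16777216 = -33554432

-33554432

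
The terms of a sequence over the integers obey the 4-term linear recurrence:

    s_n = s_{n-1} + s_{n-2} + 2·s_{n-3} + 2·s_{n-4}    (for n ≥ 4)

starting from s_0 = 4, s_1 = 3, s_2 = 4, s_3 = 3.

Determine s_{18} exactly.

s_4 = 1·3 + 1·4 + 2·3 + 2·4 = 21
s_5 = 1·21 + 1·3 + 2·4 + 2·3 = 38
s_6 = 1·38 + 1·21 + 2·3 + 2·4 = 73
s_7 = 1·73 + 1·38 + 2·21 + 2·3 = 159
s_8 = 1·159 + 1·73 + 2·38 + 2·21 = 350
s_9 = 1·350 + 1·159 + 2·73 + 2·38 = 731
s_10 = 1·731 + 1·350 + 2·159 + 2·73 = 1545
s_11 = 1·1545 + 1·731 + 2·350 + 2·159 = 3294
s_12 = 1·3294 + 1·1545 + 2·731 + 2·350 = 7001
s_13 = 1·7001 + 1·3294 + 2·1545 + 2·731 = 14847
s_14 = 1·14847 + 1·7001 + 2·3294 + 2·1545 = 31526
s_15 = 1·31526 + 1·14847 + 2·7001 + 2·3294 = 66963
s_16 = 1·66963 + 1·31526 + 2·14847 + 2·7001 = 142185
s_17 = 1·142185 + 1·66963 + 2·31526 + 2·14847 = 301894
s_18 = 1·301894 + 1·142185 + 2·66963 + 2·31526 = 641057

641057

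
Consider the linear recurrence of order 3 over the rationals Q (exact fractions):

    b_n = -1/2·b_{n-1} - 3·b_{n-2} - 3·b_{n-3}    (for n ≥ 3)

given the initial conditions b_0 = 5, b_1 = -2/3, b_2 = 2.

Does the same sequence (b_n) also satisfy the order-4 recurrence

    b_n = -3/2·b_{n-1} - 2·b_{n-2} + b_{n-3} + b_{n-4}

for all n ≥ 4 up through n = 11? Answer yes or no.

no

Terms b_0..b_11: 5, -2/3, 2, -14, 3, 69/2, 63/4, -963/8, -1449/16, 11493/32, 29007/64, -132147/128
n=4: candidate gives 64/3, actual b_4 = 3 ✗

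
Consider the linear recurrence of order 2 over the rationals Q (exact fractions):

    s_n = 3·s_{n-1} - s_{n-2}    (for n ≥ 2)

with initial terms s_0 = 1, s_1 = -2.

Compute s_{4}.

s_2 = 3·-2 + -1·1 = -7
s_3 = 3·-7 + -1·-2 = -19
s_4 = 3·-19 + -1·-7 = -50

-50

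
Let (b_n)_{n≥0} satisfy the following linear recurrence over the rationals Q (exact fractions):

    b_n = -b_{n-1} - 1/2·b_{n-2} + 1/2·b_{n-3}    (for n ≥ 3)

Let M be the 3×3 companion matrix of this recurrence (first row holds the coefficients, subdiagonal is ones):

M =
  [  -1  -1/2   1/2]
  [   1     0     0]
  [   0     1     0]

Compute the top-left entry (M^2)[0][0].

(M^2)[0][0] is the top entry after applying M 2 times to the unit state (1, 0, 0). Equivalently it is h_{4} for the auxiliary sequence (h_n) obeying the same recurrence with h_2 = 1 and h_i = 0 for 0 ≤ i < 2:
h_3 = -1·1 + -1/2·0 + 1/2·0 = -1
h_4 = -1·-1 + -1/2·1 + 1/2·0 = 1/2

1/2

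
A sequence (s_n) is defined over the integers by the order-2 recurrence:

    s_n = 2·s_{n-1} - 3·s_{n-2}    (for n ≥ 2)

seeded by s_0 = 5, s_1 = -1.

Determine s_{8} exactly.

-251

s_2 = 2·-1 + -3·5 = -17
s_3 = 2·-17 + -3·-1 = -31
s_4 = 2·-31 + -3·-17 = -11
s_5 = 2·-11 + -3·-31 = 71
s_6 = 2·71 + -3·-11 = 175
s_7 = 2·175 + -3·71 = 137
s_8 = 2·137 + -3·175 = -251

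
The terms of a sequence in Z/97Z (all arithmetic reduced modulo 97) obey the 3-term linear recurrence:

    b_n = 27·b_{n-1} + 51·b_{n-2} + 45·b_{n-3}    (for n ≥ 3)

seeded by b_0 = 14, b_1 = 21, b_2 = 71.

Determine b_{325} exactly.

b_3 = 27·71 + 51·21 + 45·14 = 29
b_4 = 27·29 + 51·71 + 45·21 = 14
b_5 = 27·14 + 51·29 + 45·71 = 8
b_6 = 27·8 + 51·14 + 45·29 = 4
b_7 = 27·4 + 51·8 + 45·14 = 79
b_8 = 27·79 + 51·4 + 45·8 = 78
Continuing the recurrence:
  b_9 = 10;  b_10 = 43;  b_11 = 40;  b_12 = 37;  b_13 = 27;  b_14 = 51
  b_15 = 54;  b_16 = 36;  b_17 = 7;  b_18 = 90;  b_19 = 42;  b_20 = 25
  b_21 = 77;  b_22 = 6;  b_23 = 73;  b_24 = 19;  b_25 = 44;  b_26 = 10
  b_27 = 71;  b_28 = 42;  b_29 = 64;  b_30 = 81;  b_31 = 66;  b_32 = 63
  b_33 = 79;  b_34 = 71;  b_35 = 51;  b_36 = 17;  b_37 = 47;  b_38 = 66
  b_39 = 94;  b_40 = 65;  b_41 = 13;  b_42 = 39;  b_43 = 82;  b_44 = 35
  b_45 = 92;  b_46 = 5;  b_47 = 0;  b_48 = 30;  b_49 = 65;  b_50 = 84
  b_51 = 46;  b_52 = 12;  b_53 = 48;  b_54 = 1;  b_55 = 8;  b_56 = 2
  b_57 = 22;  b_58 = 86;  b_59 = 42;  b_60 = 11;  b_61 = 4;  b_62 = 37
  b_63 = 49;  b_64 = 92;  b_65 = 52;  b_66 = 56;  b_67 = 59;  b_68 = 96
  b_69 = 70;  b_70 = 32;  b_71 = 24;  b_72 = 95;  b_73 = 88;  b_74 = 56
  b_75 = 90;  b_76 = 31;  b_77 = 90;  b_78 = 10;  b_79 = 47;  b_80 = 9
  b_81 = 83;  b_82 = 62;  b_83 = 7;  b_84 = 5;  b_85 = 81;  b_86 = 41
  b_87 = 31;  b_88 = 74;  b_89 = 89;  b_90 = 6;  b_91 = 77;  b_92 = 85
  b_93 = 90;  b_94 = 45;  b_95 = 27;  b_96 = 90;  b_97 = 12;  b_98 = 18
  b_99 = 7;  b_100 = 95;  b_101 = 46;  b_102 = 0;  b_103 = 25;  b_104 = 29
  b_105 = 21;  b_106 = 67;  b_107 = 14;  b_108 = 84;  b_109 = 80;  b_110 = 90
  b_111 = 8;  b_112 = 64;  b_113 = 75;  b_114 = 23;  b_115 = 51;  b_116 = 8
  b_117 = 69;  b_118 = 7;  b_119 = 91;  b_120 = 2;  b_121 = 63;  b_122 = 78
  b_123 = 74;  b_124 = 81;  b_125 = 62;  b_126 = 17;  b_127 = 88;  b_128 = 19
  b_129 = 43;  b_130 = 76;  b_131 = 56;  b_132 = 48;  b_133 = 6;  b_134 = 86
  b_135 = 35;  b_136 = 72;  b_137 = 33;  b_138 = 27;  b_139 = 26;  b_140 = 72
  b_141 = 23;  b_142 = 31;  b_143 = 12;  b_144 = 30;  b_145 = 4;  b_146 = 44
  b_147 = 26;  b_148 = 22;  b_149 = 20;  b_150 = 19;  b_151 = 1;  b_152 = 53
  b_153 = 9;  b_154 = 81;  b_155 = 84;  b_156 = 14;  b_157 = 62;  b_158 = 57
  b_159 = 93;  b_160 = 60;  b_161 = 4;  b_162 = 78;  b_163 = 63;  b_164 = 39
  b_165 = 16;  b_166 = 18;  b_167 = 50;  b_168 = 78;  b_169 = 34;  b_170 = 65
  b_171 = 15;  b_172 = 12;  b_173 = 37;  b_174 = 55;  b_175 = 32;  b_176 = 96
  b_177 = 6;  b_178 = 96;  b_179 = 40;  b_180 = 38;  b_181 = 14;  b_182 = 42
  b_183 = 66;  b_184 = 92;  b_185 = 77;  b_186 = 41;  b_187 = 56;  b_188 = 84
  b_189 = 82;  b_190 = 94;  b_191 = 24;  b_192 = 14;  b_193 = 12;  b_194 = 81
  b_195 = 34;  b_196 = 60;  b_197 = 15;  b_198 = 48;  b_199 = 8;  b_200 = 41
  b_201 = 86;  b_202 = 20;  b_203 = 78;  b_204 = 12;  b_205 = 61;  b_206 = 46
  b_207 = 43;  b_208 = 44;  b_209 = 19;  b_210 = 36;  b_211 = 41;  b_212 = 15
  b_213 = 42;  b_214 = 58;  b_215 = 18;  b_216 = 96;  b_217 = 9;  b_218 = 32
  b_219 = 17;  b_220 = 71;  b_221 = 53;  b_222 = 94;  b_223 = 94;  b_224 = 17
  b_225 = 74;  b_226 = 14;  b_227 = 67;  b_228 = 33;  b_229 = 88;  b_230 = 90
  b_231 = 61;  b_232 = 12;  b_233 = 16;  b_234 = 6;  b_235 = 63;  b_236 = 11
  b_237 = 94;  b_238 = 17;  b_239 = 25;  b_240 = 49;  b_241 = 65;  b_242 = 44
  b_243 = 15;  b_244 = 45;  b_245 = 80;  b_246 = 86;  b_247 = 85;  b_248 = 96
  b_249 = 30;  b_250 = 25;  b_251 = 26;  b_252 = 29;  b_253 = 33;  b_254 = 48
  b_255 = 16;  b_256 = 0;  b_257 = 66;  b_258 = 77;  b_259 = 13;  b_260 = 70
  b_261 = 4;  b_262 = 92;  b_263 = 18;  b_264 = 23;  b_265 = 53;  b_266 = 19
  b_267 = 80;  b_268 = 82;  b_269 = 68;  b_270 = 15;  b_271 = 94;  b_272 = 58
  b_273 = 51;  b_274 = 29;  b_275 = 77;  b_276 = 33;  b_277 = 12;  b_278 = 40
  b_279 = 73;  b_280 = 89;  b_281 = 69;  b_282 = 84;  b_283 = 92;  b_284 = 76
  b_285 = 48;  b_286 = 0;  b_287 = 48;  b_288 = 61;  b_289 = 21;  b_290 = 18
  b_291 = 34;  b_292 = 65;  b_293 = 31;  b_294 = 56;  b_295 = 4;  b_296 = 91
  b_297 = 40;  b_298 = 81;  b_299 = 77;  b_300 = 56;  b_301 = 63;  b_302 = 68
  b_303 = 3;  b_304 = 79;  b_305 = 11;  b_306 = 96;  b_307 = 15;  b_308 = 73
  b_309 = 72;  b_310 = 37;  b_311 = 2;  b_312 = 40;  b_313 = 34;  b_314 = 41
  b_315 = 82;  b_316 = 15;  b_317 = 30;  b_318 = 27;  b_319 = 24;  b_320 = 77
  b_321 = 56;  b_322 = 20;  b_323 = 71
b_324 = 27·71 + 51·20 + 45·56 = 25
b_325 = 27·25 + 51·71 + 45·20 = 55

55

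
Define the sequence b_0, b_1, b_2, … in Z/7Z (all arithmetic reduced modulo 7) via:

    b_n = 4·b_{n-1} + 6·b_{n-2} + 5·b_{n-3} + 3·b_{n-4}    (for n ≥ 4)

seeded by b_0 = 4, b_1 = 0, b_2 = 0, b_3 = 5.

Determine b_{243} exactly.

b_4 = 4·5 + 6·0 + 5·0 + 3·4 = 4
b_5 = 4·4 + 6·5 + 5·0 + 3·0 = 4
b_6 = 4·4 + 6·4 + 5·5 + 3·0 = 2
b_7 = 4·2 + 6·4 + 5·4 + 3·5 = 4
b_8 = 4·4 + 6·2 + 5·4 + 3·4 = 4
b_9 = 4·4 + 6·4 + 5·2 + 3·4 = 6
b_10 = 4·6 + 6·4 + 5·4 + 3·2 = 4
b_11 = 4·4 + 6·6 + 5·4 + 3·4 = 0
b_12 = 4·0 + 6·4 + 5·6 + 3·4 = 3
b_13 = 4·3 + 6·0 + 5·4 + 3·6 = 1
b_14 = 4·1 + 6·3 + 5·0 + 3·4 = 6
b_15 = 4·6 + 6·1 + 5·3 + 3·0 = 3
b_16 = 4·3 + 6·6 + 5·1 + 3·3 = 6
b_17 = 4·6 + 6·3 + 5·6 + 3·1 = 5
b_18 = 4·5 + 6·6 + 5·3 + 3·6 = 5
b_19 = 4·5 + 6·5 + 5·6 + 3·3 = 5
b_20 = 4·5 + 6·5 + 5·5 + 3·6 = 2
b_21 = 4·2 + 6·5 + 5·5 + 3·5 = 1
b_22 = 4·1 + 6·2 + 5·5 + 3·5 = 0
b_23 = 4·0 + 6·1 + 5·2 + 3·5 = 3
b_24 = 4·3 + 6·0 + 5·1 + 3·2 = 2
b_25 = 4·2 + 6·3 + 5·0 + 3·1 = 1
b_26 = 4·1 + 6·2 + 5·3 + 3·0 = 3
b_27 = 4·3 + 6·1 + 5·2 + 3·3 = 2
b_28 = 4·2 + 6·3 + 5·1 + 3·2 = 2
b_29 = 4·2 + 6·2 + 5·3 + 3·1 = 3
b_30 = 4·3 + 6·2 + 5·2 + 3·3 = 1
b_31 = 4·1 + 6·3 + 5·2 + 3·2 = 3
b_32 = 4·3 + 6·1 + 5·3 + 3·2 = 4
b_33 = 4·4 + 6·3 + 5·1 + 3·3 = 6
b_34 = 4·6 + 6·4 + 5·3 + 3·1 = 3
b_35 = 4·3 + 6·6 + 5·4 + 3·3 = 0
b_36 = 4·0 + 6·3 + 5·6 + 3·4 = 4
b_37 = 4·4 + 6·0 + 5·3 + 3·6 = 0
b_38 = 4·0 + 6·4 + 5·0 + 3·3 = 5
b_39 = 4·5 + 6·0 + 5·4 + 3·0 = 5
b_40 = 4·5 + 6·5 + 5·0 + 3·4 = 6
b_41 = 4·6 + 6·5 + 5·5 + 3·0 = 2
b_42 = 4·2 + 6·6 + 5·5 + 3·5 = 0
b_43 = 4·0 + 6·2 + 5·6 + 3·5 = 1
b_44 = 4·1 + 6·0 + 5·2 + 3·6 = 4
b_45 = 4·4 + 6·1 + 5·0 + 3·2 = 0
b_46 = 4·0 + 6·4 + 5·1 + 3·0 = 1
b_47 = 4·1 + 6·0 + 5·4 + 3·1 = 6
b_48 = 4·6 + 6·1 + 5·0 + 3·4 = 0
b_49 = 4·0 + 6·6 + 5·1 + 3·0 = 6
b_50 = 4·6 + 6·0 + 5·6 + 3·1 = 1
b_51 = 4·1 + 6·6 + 5·0 + 3·6 = 2
b_52 = 4·2 + 6·1 + 5·6 + 3·0 = 2
b_53 = 4·2 + 6·2 + 5·1 + 3·6 = 1
b_54 = 4·1 + 6·2 + 5·2 + 3·1 = 1
b_55 = 4·1 + 6·1 + 5·2 + 3·2 = 5
b_56 = 4·5 + 6·1 + 5·1 + 3·2 = 2
b_57 = 4·2 + 6·5 + 5·1 + 3·1 = 4
b_58 = 4·4 + 6·2 + 5·5 + 3·1 = 0
b_59 = 4·0 + 6·4 + 5·2 + 3·5 = 0
b_60 = 4·0 + 6·0 + 5·4 + 3·2 = 5
(b_57, b_58, b_59, b_60) = (4, 0, 0, 5) = (b_0, b_1, b_2, b_3), so the sequence has period 57.
243 ≡ 15 (mod 57), hence b_243 = b_15 = 3.

3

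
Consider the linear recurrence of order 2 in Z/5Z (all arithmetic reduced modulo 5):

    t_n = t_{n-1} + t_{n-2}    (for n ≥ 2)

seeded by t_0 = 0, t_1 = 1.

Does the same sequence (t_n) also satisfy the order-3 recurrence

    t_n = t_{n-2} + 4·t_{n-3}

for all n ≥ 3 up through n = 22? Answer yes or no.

no

Terms t_0..t_22: 0, 1, 1, 2, 3, 0, 3, 3, 1, 4, 0, 4, 4, 3, 2, 0, 2, 2, 4, 1, 0, 1, 1
n=3: candidate gives 1, actual t_3 = 2 ✗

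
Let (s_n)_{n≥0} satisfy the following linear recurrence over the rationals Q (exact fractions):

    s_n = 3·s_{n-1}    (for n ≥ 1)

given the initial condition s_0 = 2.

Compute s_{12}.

s_1 = 3·2 = 6
s_2 = 3·6 = 18
s_3 = 3·18 = 54
s_4 = 3·54 = 162
s_5 = 3·162 = 486
s_6 = 3·486 = 1458
s_7 = 3·1458 = 4374
s_8 = 3·4374 = 13122
s_9 = 3·13122 = 39366
s_10 = 3·39366 = 118098
s_11 = 3·118098 = 354294
s_12 = 3·354294 = 1062882

1062882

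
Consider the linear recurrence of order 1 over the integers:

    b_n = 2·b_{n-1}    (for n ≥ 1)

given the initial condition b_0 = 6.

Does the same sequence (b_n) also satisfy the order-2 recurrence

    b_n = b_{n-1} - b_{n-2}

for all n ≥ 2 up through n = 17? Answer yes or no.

no

Terms b_0..b_17: 6, 12, 24, 48, 96, 192, 384, 768, 1536, 3072, 6144, 12288, 24576, 49152, 98304, 196608, 393216, 786432
n=2: candidate gives 6, actual b_2 = 24 ✗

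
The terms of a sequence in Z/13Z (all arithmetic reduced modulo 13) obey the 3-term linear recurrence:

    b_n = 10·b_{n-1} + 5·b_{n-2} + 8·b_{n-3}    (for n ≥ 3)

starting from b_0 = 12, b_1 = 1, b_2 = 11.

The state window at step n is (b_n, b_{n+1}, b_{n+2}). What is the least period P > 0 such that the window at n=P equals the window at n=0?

n=0: window = (12, 1, 11)
n=1: window = (1, 11, 3)
n=2: window = (11, 3, 2)
n=3: window = (3, 2, 6)
n=4: window = (2, 6, 3)
n=5: window = (6, 3, 11)
n=6: window = (3, 11, 4)
n=7: window = (11, 4, 2)
n=8: window = (4, 2, 11)
n=9: window = (2, 11, 9)
n=10: window = (11, 9, 5)
n=11: window = (9, 5, 1)
n=12: window = (5, 1, 3)
n=13: window = (1, 3, 10)
n=14: window = (3, 10, 6)
n=15: window = (10, 6, 4)
n=16: window = (6, 4, 7)
n=17: window = (4, 7, 8)
n=18: window = (7, 8, 4)
n=19: window = (8, 4, 6)
n=20: window = (4, 6, 1)
n=21: window = (6, 1, 7)
n=22: window = (1, 7, 6)
n=23: window = (7, 6, 12)
n=24: window = (6, 12, 11)
n=25: window = (12, 11, 10)
n=26: window = (11, 10, 4)
n=27: window = (10, 4, 9)
n=28: window = (4, 9, 8)
n=29: window = (9, 8, 1)
n=30: window = (8, 1, 5)
n=31: window = (1, 5, 2)
n=32: window = (5, 2, 1)
n=33: window = (2, 1, 8)
n=34: window = (1, 8, 10)
n=35: window = (8, 10, 5)
n=36: window = (10, 5, 8)
n=37: window = (5, 8, 3)
n=38: window = (8, 3, 6)
n=39: window = (3, 6, 9)
n=40: window = (6, 9, 1)
…
n=82: window = (7, 4, 12)
n=83: window = (4, 12, 1)
n=84: window = (12, 1, 11)
window at n=84 equals window at n=0 → period = 84

84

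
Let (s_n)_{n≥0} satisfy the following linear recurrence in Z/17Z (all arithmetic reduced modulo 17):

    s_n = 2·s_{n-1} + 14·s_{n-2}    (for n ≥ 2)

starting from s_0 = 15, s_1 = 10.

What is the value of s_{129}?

s_2 = 2·10 + 14·15 = 9
s_3 = 2·9 + 14·10 = 5
s_4 = 2·5 + 14·9 = 0
s_5 = 2·0 + 14·5 = 2
s_6 = 2·2 + 14·0 = 4
s_7 = 2·4 + 14·2 = 2
s_8 = 2·2 + 14·4 = 9
s_9 = 2·9 + 14·2 = 12
s_10 = 2·12 + 14·9 = 14
s_11 = 2·14 + 14·12 = 9
s_12 = 2·9 + 14·14 = 10
s_13 = 2·10 + 14·9 = 10
s_14 = 2·10 + 14·10 = 7
s_15 = 2·7 + 14·10 = 1
s_16 = 2·1 + 14·7 = 15
s_17 = 2·15 + 14·1 = 10
(s_16, s_17) = (15, 10) = (s_0, s_1), so the sequence has period 16.
129 ≡ 1 (mod 16), hence s_129 = s_1 = 10.

10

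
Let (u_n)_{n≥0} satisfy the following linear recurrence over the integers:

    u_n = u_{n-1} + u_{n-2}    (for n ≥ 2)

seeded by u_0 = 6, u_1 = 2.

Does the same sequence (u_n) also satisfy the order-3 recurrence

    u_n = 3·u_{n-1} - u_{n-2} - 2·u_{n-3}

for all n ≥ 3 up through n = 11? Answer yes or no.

yes

Terms u_0..u_11: 6, 2, 8, 10, 18, 28, 46, 74, 120, 194, 314, 508
n=3: candidate gives 10, actual u_3 = 10 ✓
n=4: candidate gives 18, actual u_4 = 18 ✓
n=5: candidate gives 28, actual u_5 = 28 ✓
n=6: candidate gives 46, actual u_6 = 46 ✓
n=7: candidate gives 74, actual u_7 = 74 ✓
n=8: candidate gives 120, actual u_8 = 120 ✓
n=9: candidate gives 194, actual u_9 = 194 ✓
n=10: candidate gives 314, actual u_10 = 314 ✓
n=11: candidate gives 508, actual u_11 = 508 ✓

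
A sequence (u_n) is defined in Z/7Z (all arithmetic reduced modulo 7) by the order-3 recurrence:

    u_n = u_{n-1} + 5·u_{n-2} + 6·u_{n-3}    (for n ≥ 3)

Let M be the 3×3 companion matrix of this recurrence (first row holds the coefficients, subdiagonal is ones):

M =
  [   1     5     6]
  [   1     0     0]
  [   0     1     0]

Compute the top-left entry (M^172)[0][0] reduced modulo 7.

(M^172)[0][0] is the top entry after applying M 172 times to the unit state (1, 0, 0). Equivalently it is h_{174} for the auxiliary sequence (h_n) obeying the same recurrence with h_2 = 1 and h_i = 0 for 0 ≤ i < 2:
h_3 = 1·1 + 5·0 + 6·0 = 1
h_4 = 1·1 + 5·1 + 6·0 = 6
h_5 = 1·6 + 5·1 + 6·1 = 3
h_6 = 1·3 + 5·6 + 6·1 = 4
h_7 = 1·4 + 5·3 + 6·6 = 6
h_8 = 1·6 + 5·4 + 6·3 = 2
Continuing the recurrence:
  h_9 = 0;  h_10 = 4;  h_11 = 2;  h_12 = 1;  h_13 = 0;  h_14 = 3
  h_15 = 2;  h_16 = 3;  h_17 = 3;  h_18 = 2;  h_19 = 0;  h_20 = 0
  h_21 = 5;  h_22 = 5;  h_23 = 2;  h_24 = 1;  h_25 = 6;  h_26 = 2
  h_27 = 3;  h_28 = 0;  h_29 = 6;  h_30 = 3;  h_31 = 5;  h_32 = 0
  h_33 = 1;  h_34 = 3;  h_35 = 1;  h_36 = 1;  h_37 = 3;  h_38 = 0
  h_39 = 0;  h_40 = 4;  h_41 = 4;  h_42 = 3;  h_43 = 5;  h_44 = 2
  h_45 = 3;  h_46 = 1;  h_47 = 0;  h_48 = 2;  h_49 = 1;  h_50 = 4
  h_51 = 0;  h_52 = 5;  h_53 = 1;  h_54 = 5;  h_55 = 5;  h_56 = 1
  h_57 = 0;  h_58 = 0;  h_59 = 6;  h_60 = 6;  h_61 = 1;  h_62 = 4
  h_63 = 3;  h_64 = 1;  h_65 = 5;  h_66 = 0;  h_67 = 3;  h_68 = 5
  h_69 = 6;  h_70 = 0;  h_71 = 4;  h_72 = 5;  h_73 = 4;  h_74 = 4
  h_75 = 5;  h_76 = 0;  h_77 = 0;  h_78 = 2;  h_79 = 2;  h_80 = 5
  h_81 = 6;  h_82 = 1;  h_83 = 5;  h_84 = 4;  h_85 = 0;  h_86 = 1
  h_87 = 4;  h_88 = 2;  h_89 = 0;  h_90 = 6;  h_91 = 4;  h_92 = 6
  h_93 = 6;  h_94 = 4;  h_95 = 0;  h_96 = 0;  h_97 = 3;  h_98 = 3
  h_99 = 4;  h_100 = 2;  h_101 = 5;  h_102 = 4;  h_103 = 6;  h_104 = 0
  h_105 = 5;  h_106 = 6;  h_107 = 3;  h_108 = 0;  h_109 = 2;  h_110 = 6
  h_111 = 2;  h_112 = 2;  h_113 = 6;  h_114 = 0;  h_115 = 0;  h_116 = 1
  h_117 = 1;  h_118 = 6;  h_119 = 3;  h_120 = 4;  h_121 = 6;  h_122 = 2
  h_123 = 0;  h_124 = 4;  h_125 = 2;  h_126 = 1;  h_127 = 0;  h_128 = 3
  h_129 = 2;  h_130 = 3;  h_131 = 3;  h_132 = 2;  h_133 = 0;  h_134 = 0
  h_135 = 5;  h_136 = 5;  h_137 = 2;  h_138 = 1;  h_139 = 6;  h_140 = 2
  h_141 = 3;  h_142 = 0;  h_143 = 6;  h_144 = 3;  h_145 = 5;  h_146 = 0
  h_147 = 1;  h_148 = 3;  h_149 = 1;  h_150 = 1;  h_151 = 3;  h_152 = 0
  h_153 = 0;  h_154 = 4;  h_155 = 4;  h_156 = 3;  h_157 = 5;  h_158 = 2
  h_159 = 3;  h_160 = 1;  h_161 = 0;  h_162 = 2;  h_163 = 1;  h_164 = 4
  h_165 = 0;  h_166 = 5;  h_167 = 1;  h_168 = 5;  h_169 = 5;  h_170 = 1
  h_171 = 0;  h_172 = 0
h_173 = 1·0 + 5·0 + 6·1 = 6
h_174 = 1·6 + 5·0 + 6·0 = 6

6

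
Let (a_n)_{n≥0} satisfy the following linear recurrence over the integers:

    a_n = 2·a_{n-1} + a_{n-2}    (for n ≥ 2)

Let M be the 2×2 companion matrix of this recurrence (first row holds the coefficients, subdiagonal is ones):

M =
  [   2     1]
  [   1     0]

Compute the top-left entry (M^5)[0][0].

(M^5)[0][0] is the top entry after applying M 5 times to the unit state (1, 0). Equivalently it is h_{6} for the auxiliary sequence (h_n) obeying the same recurrence with h_1 = 1 and h_i = 0 for 0 ≤ i < 1:
h_2 = 2·1 + 1·0 = 2
h_3 = 2·2 + 1·1 = 5
h_4 = 2·5 + 1·2 = 12
h_5 = 2·12 + 1·5 = 29
h_6 = 2·29 + 1·12 = 70

70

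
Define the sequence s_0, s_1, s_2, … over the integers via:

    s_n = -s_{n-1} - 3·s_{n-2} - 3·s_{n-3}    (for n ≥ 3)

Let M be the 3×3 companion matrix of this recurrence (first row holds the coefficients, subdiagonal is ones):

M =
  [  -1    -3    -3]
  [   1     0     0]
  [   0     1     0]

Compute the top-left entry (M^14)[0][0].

-1640

(M^14)[0][0] is the top entry after applying M 14 times to the unit state (1, 0, 0). Equivalently it is h_{16} for the auxiliary sequence (h_n) obeying the same recurrence with h_2 = 1 and h_i = 0 for 0 ≤ i < 2:
h_3 = -1·1 + -3·0 + -3·0 = -1
h_4 = -1·-1 + -3·1 + -3·0 = -2
h_5 = -1·-2 + -3·-1 + -3·1 = 2
h_6 = -1·2 + -3·-2 + -3·-1 = 7
h_7 = -1·7 + -3·2 + -3·-2 = -7
h_8 = -1·-7 + -3·7 + -3·2 = -20
h_9 = -1·-20 + -3·-7 + -3·7 = 20
h_10 = -1·20 + -3·-20 + -3·-7 = 61
h_11 = -1·61 + -3·20 + -3·-20 = -61
h_12 = -1·-61 + -3·61 + -3·20 = -182
h_13 = -1·-182 + -3·-61 + -3·61 = 182
h_14 = -1·182 + -3·-182 + -3·-61 = 547
h_15 = -1·547 + -3·182 + -3·-182 = -547
h_16 = -1·-547 + -3·547 + -3·182 = -1640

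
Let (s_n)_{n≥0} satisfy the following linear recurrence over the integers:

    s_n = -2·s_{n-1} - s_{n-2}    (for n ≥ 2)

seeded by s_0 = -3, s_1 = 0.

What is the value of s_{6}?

s_2 = -2·0 + -1·-3 = 3
s_3 = -2·3 + -1·0 = -6
s_4 = -2·-6 + -1·3 = 9
s_5 = -2·9 + -1·-6 = -12
s_6 = -2·-12 + -1·9 = 15

15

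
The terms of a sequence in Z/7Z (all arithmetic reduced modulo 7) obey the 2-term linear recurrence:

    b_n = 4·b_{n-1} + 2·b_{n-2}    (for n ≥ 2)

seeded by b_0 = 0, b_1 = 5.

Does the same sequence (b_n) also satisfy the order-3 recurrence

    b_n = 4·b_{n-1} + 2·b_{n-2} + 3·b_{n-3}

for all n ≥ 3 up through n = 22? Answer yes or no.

Terms b_0..b_22: 0, 5, 6, 6, 1, 2, 3, 2, 0, 4, 2, 2, 5, 3, 1, 3, 0, 6, 3, 3, 4, 1, 5
n=3: candidate gives 6, actual b_3 = 6 ✓
n=4: candidate gives 2, actual b_4 = 1 ✗

no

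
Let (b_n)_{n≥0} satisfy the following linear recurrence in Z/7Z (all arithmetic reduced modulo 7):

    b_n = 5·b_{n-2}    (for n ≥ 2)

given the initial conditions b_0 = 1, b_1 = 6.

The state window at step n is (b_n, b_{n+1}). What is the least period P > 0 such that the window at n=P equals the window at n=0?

n=0: window = (1, 6)
n=1: window = (6, 5)
n=2: window = (5, 2)
n=3: window = (2, 4)
n=4: window = (4, 3)
n=5: window = (3, 6)
n=6: window = (6, 1)
n=7: window = (1, 2)
n=8: window = (2, 5)
n=9: window = (5, 3)
n=10: window = (3, 4)
n=11: window = (4, 1)
n=12: window = (1, 6)
window at n=12 equals window at n=0 → period = 12

12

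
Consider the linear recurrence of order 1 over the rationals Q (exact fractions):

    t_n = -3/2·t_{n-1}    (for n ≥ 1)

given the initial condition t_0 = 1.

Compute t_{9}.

t_1 = -3/2·1 = -3/2
t_2 = -3/2·-3/2 = 9/4
t_3 = -3/2·9/4 = -27/8
t_4 = -3/2·-27/8 = 81/16
t_5 = -3/2·81/16 = -243/32
t_6 = -3/2·-243/32 = 729/64
t_7 = -3/2·729/64 = -2187/128
t_8 = -3/2·-2187/128 = 6561/256
t_9 = -3/2·6561/256 = -19683/512

-19683/512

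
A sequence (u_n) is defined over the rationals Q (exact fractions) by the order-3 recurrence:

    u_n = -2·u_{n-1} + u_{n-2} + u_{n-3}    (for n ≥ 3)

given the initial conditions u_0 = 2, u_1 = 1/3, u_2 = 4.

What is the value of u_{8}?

1145/3

u_3 = -2·4 + 1·1/3 + 1·2 = -17/3
u_4 = -2·-17/3 + 1·4 + 1·1/3 = 47/3
u_5 = -2·47/3 + 1·-17/3 + 1·4 = -33
u_6 = -2·-33 + 1·47/3 + 1·-17/3 = 76
u_7 = -2·76 + 1·-33 + 1·47/3 = -508/3
u_8 = -2·-508/3 + 1·76 + 1·-33 = 1145/3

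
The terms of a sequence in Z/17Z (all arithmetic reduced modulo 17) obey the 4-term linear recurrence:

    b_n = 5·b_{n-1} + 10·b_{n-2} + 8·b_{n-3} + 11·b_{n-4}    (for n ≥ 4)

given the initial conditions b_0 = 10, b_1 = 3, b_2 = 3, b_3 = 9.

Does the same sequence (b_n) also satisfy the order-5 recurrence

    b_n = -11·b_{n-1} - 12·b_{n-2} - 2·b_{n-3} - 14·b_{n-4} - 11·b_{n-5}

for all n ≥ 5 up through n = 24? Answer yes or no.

yes

Terms b_0..b_24: 10, 3, 3, 9, 5, 2, 12, 15, 11, 0, 5, 6, 14, 0, 5, 16, 12, 5, 5, 7, 2, 5, 3, 5, 15
n=5: candidate gives 2, actual b_5 = 2 ✓
n=6: candidate gives 12, actual b_6 = 12 ✓
n=7: candidate gives 15, actual b_7 = 15 ✓
n=8: candidate gives 11, actual b_8 = 11 ✓
n=9: candidate gives 0, actual b_9 = 0 ✓
n=10: candidate gives 5, actual b_10 = 5 ✓
n=11: candidate gives 6, actual b_11 = 6 ✓
n=12: candidate gives 14, actual b_12 = 14 ✓
n=13: candidate gives 0, actual b_13 = 0 ✓
n=14: candidate gives 5, actual b_14 = 5 ✓
n=15: candidate gives 16, actual b_15 = 16 ✓
n=16: candidate gives 12, actual b_16 = 12 ✓
n=17: candidate gives 5, actual b_17 = 5 ✓
n=18: candidate gives 5, actual b_18 = 5 ✓
n=19: candidate gives 7, actual b_19 = 7 ✓
n=20: candidate gives 2, actual b_20 = 2 ✓
n=21: candidate gives 5, actual b_21 = 5 ✓
n=22: candidate gives 3, actual b_22 = 3 ✓
n=23: candidate gives 5, actual b_23 = 5 ✓
n=24: candidate gives 15, actual b_24 = 15 ✓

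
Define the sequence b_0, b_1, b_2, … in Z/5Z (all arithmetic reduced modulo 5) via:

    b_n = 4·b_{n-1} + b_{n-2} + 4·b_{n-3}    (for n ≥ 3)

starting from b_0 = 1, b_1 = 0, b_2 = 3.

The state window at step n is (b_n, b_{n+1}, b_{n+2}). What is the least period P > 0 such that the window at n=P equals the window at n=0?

n=0: window = (1, 0, 3)
n=1: window = (0, 3, 1)
n=2: window = (3, 1, 2)
n=3: window = (1, 2, 1)
n=4: window = (2, 1, 0)
n=5: window = (1, 0, 4)
n=6: window = (0, 4, 0)
n=7: window = (4, 0, 4)
n=8: window = (0, 4, 2)
n=9: window = (4, 2, 2)
n=10: window = (2, 2, 1)
n=11: window = (2, 1, 4)
n=12: window = (1, 4, 0)
n=13: window = (4, 0, 3)
n=14: window = (0, 3, 3)
n=15: window = (3, 3, 0)
n=16: window = (3, 0, 0)
n=17: window = (0, 0, 2)
n=18: window = (0, 2, 3)
n=19: window = (2, 3, 4)
n=20: window = (3, 4, 2)
n=21: window = (4, 2, 4)
n=22: window = (2, 4, 4)
n=23: window = (4, 4, 3)
n=24: window = (4, 3, 2)
n=25: window = (3, 2, 2)
n=26: window = (2, 2, 2)
n=27: window = (2, 2, 3)
n=28: window = (2, 3, 2)
n=29: window = (3, 2, 4)
n=30: window = (2, 4, 0)
n=31: window = (4, 0, 2)
n=32: window = (0, 2, 4)
n=33: window = (2, 4, 3)
n=34: window = (4, 3, 4)
n=35: window = (3, 4, 0)
n=36: window = (4, 0, 1)
n=37: window = (0, 1, 0)
n=38: window = (1, 0, 1)
n=39: window = (0, 1, 3)
n=40: window = (1, 3, 3)
…
n=60: window = (2, 3, 1)
n=61: window = (3, 1, 0)
n=62: window = (1, 0, 3)
window at n=62 equals window at n=0 → period = 62

62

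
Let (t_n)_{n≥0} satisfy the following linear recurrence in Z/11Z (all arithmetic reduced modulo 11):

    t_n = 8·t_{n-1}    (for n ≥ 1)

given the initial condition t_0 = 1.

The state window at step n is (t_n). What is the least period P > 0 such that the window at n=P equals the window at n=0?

n=0: window = (1)
n=1: window = (8)
n=2: window = (9)
n=3: window = (6)
n=4: window = (4)
n=5: window = (10)
n=6: window = (3)
n=7: window = (2)
n=8: window = (5)
n=9: window = (7)
n=10: window = (1)
window at n=10 equals window at n=0 → period = 10

10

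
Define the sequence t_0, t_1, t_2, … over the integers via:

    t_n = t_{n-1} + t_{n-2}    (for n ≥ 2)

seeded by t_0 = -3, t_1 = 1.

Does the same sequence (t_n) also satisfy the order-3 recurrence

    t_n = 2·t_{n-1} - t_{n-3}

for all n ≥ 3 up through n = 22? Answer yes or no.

yes

Terms t_0..t_22: -3, 1, -2, -1, -3, -4, -7, -11, -18, -29, -47, -76, -123, -199, -322, -521, -843, -1364, -2207, -3571, -5778, -9349, -15127
n=3: candidate gives -1, actual t_3 = -1 ✓
n=4: candidate gives -3, actual t_4 = -3 ✓
n=5: candidate gives -4, actual t_5 = -4 ✓
n=6: candidate gives -7, actual t_6 = -7 ✓
n=7: candidate gives -11, actual t_7 = -11 ✓
n=8: candidate gives -18, actual t_8 = -18 ✓
n=9: candidate gives -29, actual t_9 = -29 ✓
n=10: candidate gives -47, actual t_10 = -47 ✓
n=11: candidate gives -76, actual t_11 = -76 ✓
n=12: candidate gives -123, actual t_12 = -123 ✓
n=13: candidate gives -199, actual t_13 = -199 ✓
n=14: candidate gives -322, actual t_14 = -322 ✓
n=15: candidate gives -521, actual t_15 = -521 ✓
n=16: candidate gives -843, actual t_16 = -843 ✓
n=17: candidate gives -1364, actual t_17 = -1364 ✓
n=18: candidate gives -2207, actual t_18 = -2207 ✓
n=19: candidate gives -3571, actual t_19 = -3571 ✓
n=20: candidate gives -5778, actual t_20 = -5778 ✓
n=21: candidate gives -9349, actual t_21 = -9349 ✓
n=22: candidate gives -15127, actual t_22 = -15127 ✓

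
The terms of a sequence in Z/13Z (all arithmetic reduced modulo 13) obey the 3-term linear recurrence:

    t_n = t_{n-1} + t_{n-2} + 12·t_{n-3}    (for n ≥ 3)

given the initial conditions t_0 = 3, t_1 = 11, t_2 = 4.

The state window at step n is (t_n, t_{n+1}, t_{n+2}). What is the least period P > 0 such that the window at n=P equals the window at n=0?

26

n=0: window = (3, 11, 4)
n=1: window = (11, 4, 12)
n=2: window = (4, 12, 5)
n=3: window = (12, 5, 0)
n=4: window = (5, 0, 6)
n=5: window = (0, 6, 1)
n=6: window = (6, 1, 7)
n=7: window = (1, 7, 2)
n=8: window = (7, 2, 8)
n=9: window = (2, 8, 3)
n=10: window = (8, 3, 9)
n=11: window = (3, 9, 4)
n=12: window = (9, 4, 10)
n=13: window = (4, 10, 5)
n=14: window = (10, 5, 11)
n=15: window = (5, 11, 6)
n=16: window = (11, 6, 12)
n=17: window = (6, 12, 7)
n=18: window = (12, 7, 0)
n=19: window = (7, 0, 8)
n=20: window = (0, 8, 1)
n=21: window = (8, 1, 9)
n=22: window = (1, 9, 2)
n=23: window = (9, 2, 10)
n=24: window = (2, 10, 3)
n=25: window = (10, 3, 11)
n=26: window = (3, 11, 4)
window at n=26 equals window at n=0 → period = 26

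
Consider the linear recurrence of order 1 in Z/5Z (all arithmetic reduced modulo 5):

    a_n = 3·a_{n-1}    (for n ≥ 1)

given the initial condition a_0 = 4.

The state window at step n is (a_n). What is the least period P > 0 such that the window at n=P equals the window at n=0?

4

n=0: window = (4)
n=1: window = (2)
n=2: window = (1)
n=3: window = (3)
n=4: window = (4)
window at n=4 equals window at n=0 → period = 4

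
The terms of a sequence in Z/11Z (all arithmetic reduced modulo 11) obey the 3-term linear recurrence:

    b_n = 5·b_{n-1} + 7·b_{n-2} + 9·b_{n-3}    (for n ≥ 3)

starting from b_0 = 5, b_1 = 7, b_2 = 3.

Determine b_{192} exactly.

1

b_3 = 5·3 + 7·7 + 9·5 = 10
b_4 = 5·10 + 7·3 + 9·7 = 2
b_5 = 5·2 + 7·10 + 9·3 = 8
b_6 = 5·8 + 7·2 + 9·10 = 1
b_7 = 5·1 + 7·8 + 9·2 = 2
b_8 = 5·2 + 7·1 + 9·8 = 1
b_9 = 5·1 + 7·2 + 9·1 = 6
b_10 = 5·6 + 7·1 + 9·2 = 0
b_11 = 5·0 + 7·6 + 9·1 = 7
b_12 = 5·7 + 7·0 + 9·6 = 1
b_13 = 5·1 + 7·7 + 9·0 = 10
b_14 = 5·10 + 7·1 + 9·7 = 10
b_15 = 5·10 + 7·10 + 9·1 = 8
b_16 = 5·8 + 7·10 + 9·10 = 2
b_17 = 5·2 + 7·8 + 9·10 = 2
b_18 = 5·2 + 7·2 + 9·8 = 8
b_19 = 5·8 + 7·2 + 9·2 = 6
b_20 = 5·6 + 7·8 + 9·2 = 5
b_21 = 5·5 + 7·6 + 9·8 = 7
b_22 = 5·7 + 7·5 + 9·6 = 3
(b_20, b_21, b_22) = (5, 7, 3) = (b_0, b_1, b_2), so the sequence has period 20.
192 ≡ 12 (mod 20), hence b_192 = b_12 = 1.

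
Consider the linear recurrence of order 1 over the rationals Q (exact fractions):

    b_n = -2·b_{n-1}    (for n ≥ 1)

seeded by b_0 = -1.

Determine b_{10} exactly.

-1024

b_1 = -2·-1 = 2
b_2 = -2·2 = -4
b_3 = -2·-4 = 8
b_4 = -2·8 = -16
b_5 = -2·-16 = 32
b_6 = -2·32 = -64
b_7 = -2·-64 = 128
b_8 = -2·128 = -256
b_9 = -2·-256 = 512
b_10 = -2·512 = -1024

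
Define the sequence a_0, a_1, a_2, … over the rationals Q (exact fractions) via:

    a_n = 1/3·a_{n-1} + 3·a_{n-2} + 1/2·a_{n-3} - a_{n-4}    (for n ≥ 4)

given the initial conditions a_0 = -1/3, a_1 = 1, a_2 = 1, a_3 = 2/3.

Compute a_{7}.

a_4 = 1/3·2/3 + 3·1 + 1/2·1 + -1·-1/3 = 73/18
a_5 = 1/3·73/18 + 3·2/3 + 1/2·1 + -1·1 = 77/27
a_6 = 1/3·77/27 + 3·73/18 + 1/2·2/3 + -1·1 = 2017/162
a_7 = 1/3·2017/162 + 3·77/27 + 1/2·73/18 + -1·2/3 = 13673/972

13673/972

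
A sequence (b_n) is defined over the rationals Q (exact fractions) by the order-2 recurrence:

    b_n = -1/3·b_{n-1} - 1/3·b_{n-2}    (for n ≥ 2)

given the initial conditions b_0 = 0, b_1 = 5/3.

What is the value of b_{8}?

175/6561

b_2 = -1/3·5/3 + -1/3·0 = -5/9
b_3 = -1/3·-5/9 + -1/3·5/3 = -10/27
b_4 = -1/3·-10/27 + -1/3·-5/9 = 25/81
b_5 = -1/3·25/81 + -1/3·-10/27 = 5/243
b_6 = -1/3·5/243 + -1/3·25/81 = -80/729
b_7 = -1/3·-80/729 + -1/3·5/243 = 65/2187
b_8 = -1/3·65/2187 + -1/3·-80/729 = 175/6561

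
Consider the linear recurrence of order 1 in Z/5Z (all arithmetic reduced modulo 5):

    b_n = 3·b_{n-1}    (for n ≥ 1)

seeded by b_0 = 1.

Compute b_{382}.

4

b_1 = 3·1 = 3
b_2 = 3·3 = 4
b_3 = 3·4 = 2
b_4 = 3·2 = 1
(b_4) = (1) = (b_0), so the sequence has period 4.
382 ≡ 2 (mod 4), hence b_382 = b_2 = 4.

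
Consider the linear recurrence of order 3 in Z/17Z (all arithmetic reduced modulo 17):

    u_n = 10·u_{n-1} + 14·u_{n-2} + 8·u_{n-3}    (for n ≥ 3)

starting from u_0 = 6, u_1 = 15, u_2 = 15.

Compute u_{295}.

u_3 = 10·15 + 14·15 + 8·6 = 0
u_4 = 10·0 + 14·15 + 8·15 = 7
u_5 = 10·7 + 14·0 + 8·15 = 3
u_6 = 10·3 + 14·7 + 8·0 = 9
u_7 = 10·9 + 14·3 + 8·7 = 1
u_8 = 10·1 + 14·9 + 8·3 = 7
u_9 = 10·7 + 14·1 + 8·9 = 3
u_10 = 10·3 + 14·7 + 8·1 = 0
u_11 = 10·0 + 14·3 + 8·7 = 13
u_12 = 10·13 + 14·0 + 8·3 = 1
u_13 = 10·1 + 14·13 + 8·0 = 5
u_14 = 10·5 + 14·1 + 8·13 = 15
u_15 = 10·15 + 14·5 + 8·1 = 7
u_16 = 10·7 + 14·15 + 8·5 = 14
u_17 = 10·14 + 14·7 + 8·15 = 1
u_18 = 10·1 + 14·14 + 8·7 = 7
u_19 = 10·7 + 14·1 + 8·14 = 9
u_20 = 10·9 + 14·7 + 8·1 = 9
u_21 = 10·9 + 14·9 + 8·7 = 0
u_22 = 10·0 + 14·9 + 8·9 = 11
u_23 = 10·11 + 14·0 + 8·9 = 12
u_24 = 10·12 + 14·11 + 8·0 = 2
u_25 = 10·2 + 14·12 + 8·11 = 4
u_26 = 10·4 + 14·2 + 8·12 = 11
u_27 = 10·11 + 14·4 + 8·2 = 12
u_28 = 10·12 + 14·11 + 8·4 = 0
u_29 = 10·0 + 14·12 + 8·11 = 1
u_30 = 10·1 + 14·0 + 8·12 = 4
u_31 = 10·4 + 14·1 + 8·0 = 3
u_32 = 10·3 + 14·4 + 8·1 = 9
u_33 = 10·9 + 14·3 + 8·4 = 11
u_34 = 10·11 + 14·9 + 8·3 = 5
u_35 = 10·5 + 14·11 + 8·9 = 4
u_36 = 10·4 + 14·5 + 8·11 = 11
u_37 = 10·11 + 14·4 + 8·5 = 2
u_38 = 10·2 + 14·11 + 8·4 = 2
u_39 = 10·2 + 14·2 + 8·11 = 0
u_40 = 10·0 + 14·2 + 8·2 = 10
u_41 = 10·10 + 14·0 + 8·2 = 14
u_42 = 10·14 + 14·10 + 8·0 = 8
u_43 = 10·8 + 14·14 + 8·10 = 16
u_44 = 10·16 + 14·8 + 8·14 = 10
u_45 = 10·10 + 14·16 + 8·8 = 14
u_46 = 10·14 + 14·10 + 8·16 = 0
u_47 = 10·0 + 14·14 + 8·10 = 4
u_48 = 10·4 + 14·0 + 8·14 = 16
u_49 = 10·16 + 14·4 + 8·0 = 12
u_50 = 10·12 + 14·16 + 8·4 = 2
u_51 = 10·2 + 14·12 + 8·16 = 10
u_52 = 10·10 + 14·2 + 8·12 = 3
u_53 = 10·3 + 14·10 + 8·2 = 16
u_54 = 10·16 + 14·3 + 8·10 = 10
u_55 = 10·10 + 14·16 + 8·3 = 8
u_56 = 10·8 + 14·10 + 8·16 = 8
u_57 = 10·8 + 14·8 + 8·10 = 0
u_58 = 10·0 + 14·8 + 8·8 = 6
u_59 = 10·6 + 14·0 + 8·8 = 5
u_60 = 10·5 + 14·6 + 8·0 = 15
u_61 = 10·15 + 14·5 + 8·6 = 13
u_62 = 10·13 + 14·15 + 8·5 = 6
u_63 = 10·6 + 14·13 + 8·15 = 5
u_64 = 10·5 + 14·6 + 8·13 = 0
u_65 = 10·0 + 14·5 + 8·6 = 16
u_66 = 10·16 + 14·0 + 8·5 = 13
u_67 = 10·13 + 14·16 + 8·0 = 14
u_68 = 10·14 + 14·13 + 8·16 = 8
u_69 = 10·8 + 14·14 + 8·13 = 6
u_70 = 10·6 + 14·8 + 8·14 = 12
u_71 = 10·12 + 14·6 + 8·8 = 13
u_72 = 10·13 + 14·12 + 8·6 = 6
u_73 = 10·6 + 14·13 + 8·12 = 15
u_74 = 10·15 + 14·6 + 8·13 = 15
(u_72, u_73, u_74) = (6, 15, 15) = (u_0, u_1, u_2), so the sequence has period 72.
295 ≡ 7 (mod 72), hence u_295 = u_7 = 1.

1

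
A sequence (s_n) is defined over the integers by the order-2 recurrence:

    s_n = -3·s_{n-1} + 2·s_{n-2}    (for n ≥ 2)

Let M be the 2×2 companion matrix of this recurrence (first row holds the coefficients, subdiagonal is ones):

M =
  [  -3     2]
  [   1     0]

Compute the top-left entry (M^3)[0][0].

(M^3)[0][0] is the top entry after applying M 3 times to the unit state (1, 0). Equivalently it is h_{4} for the auxiliary sequence (h_n) obeying the same recurrence with h_1 = 1 and h_i = 0 for 0 ≤ i < 1:
h_2 = -3·1 + 2·0 = -3
h_3 = -3·-3 + 2·1 = 11
h_4 = -3·11 + 2·-3 = -39

-39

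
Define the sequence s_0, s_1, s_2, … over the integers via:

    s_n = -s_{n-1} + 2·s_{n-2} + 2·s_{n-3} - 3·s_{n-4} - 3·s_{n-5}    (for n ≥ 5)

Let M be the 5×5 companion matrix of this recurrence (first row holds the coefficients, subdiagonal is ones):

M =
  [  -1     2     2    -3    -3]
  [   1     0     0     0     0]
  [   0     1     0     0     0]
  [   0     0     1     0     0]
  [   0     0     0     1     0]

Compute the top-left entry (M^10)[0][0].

-21

(M^10)[0][0] is the top entry after applying M 10 times to the unit state (1, 0, 0, 0, 0). Equivalently it is h_{14} for the auxiliary sequence (h_n) obeying the same recurrence with h_4 = 1 and h_i = 0 for 0 ≤ i < 4:
h_5 = -1·1 + 2·0 + 2·0 + -3·0 + -3·0 = -1
h_6 = -1·-1 + 2·1 + 2·0 + -3·0 + -3·0 = 3
h_7 = -1·3 + 2·-1 + 2·1 + -3·0 + -3·0 = -3
h_8 = -1·-3 + 2·3 + 2·-1 + -3·1 + -3·0 = 4
h_9 = -1·4 + 2·-3 + 2·3 + -3·-1 + -3·1 = -4
h_10 = -1·-4 + 2·4 + 2·-3 + -3·3 + -3·-1 = 0
h_11 = -1·0 + 2·-4 + 2·4 + -3·-3 + -3·3 = 0
h_12 = -1·0 + 2·0 + 2·-4 + -3·4 + -3·-3 = -11
h_13 = -1·-11 + 2·0 + 2·0 + -3·-4 + -3·4 = 11
h_14 = -1·11 + 2·-11 + 2·0 + -3·0 + -3·-4 = -21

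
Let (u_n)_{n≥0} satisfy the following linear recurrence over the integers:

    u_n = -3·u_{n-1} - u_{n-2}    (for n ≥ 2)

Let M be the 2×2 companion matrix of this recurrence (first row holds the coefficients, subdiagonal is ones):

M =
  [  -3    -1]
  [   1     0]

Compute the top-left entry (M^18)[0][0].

(M^18)[0][0] is the top entry after applying M 18 times to the unit state (1, 0). Equivalently it is h_{19} for the auxiliary sequence (h_n) obeying the same recurrence with h_1 = 1 and h_i = 0 for 0 ≤ i < 1:
h_2 = -3·1 + -1·0 = -3
h_3 = -3·-3 + -1·1 = 8
h_4 = -3·8 + -1·-3 = -21
h_5 = -3·-21 + -1·8 = 55
h_6 = -3·55 + -1·-21 = -144
h_7 = -3·-144 + -1·55 = 377
h_8 = -3·377 + -1·-144 = -987
h_9 = -3·-987 + -1·377 = 2584
h_10 = -3·2584 + -1·-987 = -6765
h_11 = -3·-6765 + -1·2584 = 17711
h_12 = -3·17711 + -1·-6765 = -46368
h_13 = -3·-46368 + -1·17711 = 121393
h_14 = -3·121393 + -1·-46368 = -317811
h_15 = -3·-317811 + -1·121393 = 832040
h_16 = -3·832040 + -1·-317811 = -2178309
h_17 = -3·-2178309 + -1·832040 = 5702887
h_18 = -3·5702887 + -1·-2178309 = -14930352
h_19 = -3·-14930352 + -1·5702887 = 39088169

39088169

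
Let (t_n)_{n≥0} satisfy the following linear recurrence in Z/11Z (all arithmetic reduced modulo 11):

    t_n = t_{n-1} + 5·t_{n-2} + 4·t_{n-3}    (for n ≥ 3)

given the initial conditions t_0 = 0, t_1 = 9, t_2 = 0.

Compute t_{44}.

7

t_3 = 1·0 + 5·9 + 4·0 = 1
t_4 = 1·1 + 5·0 + 4·9 = 4
t_5 = 1·4 + 5·1 + 4·0 = 9
t_6 = 1·9 + 5·4 + 4·1 = 0
t_7 = 1·0 + 5·9 + 4·4 = 6
t_8 = 1·6 + 5·0 + 4·9 = 9
t_9 = 1·9 + 5·6 + 4·0 = 6
t_10 = 1·6 + 5·9 + 4·6 = 9
t_11 = 1·9 + 5·6 + 4·9 = 9
t_12 = 1·9 + 5·9 + 4·6 = 1
t_13 = 1·1 + 5·9 + 4·9 = 5
t_14 = 1·5 + 5·1 + 4·9 = 2
t_15 = 1·2 + 5·5 + 4·1 = 9
t_16 = 1·9 + 5·2 + 4·5 = 6
t_17 = 1·6 + 5·9 + 4·2 = 4
t_18 = 1·4 + 5·6 + 4·9 = 4
t_19 = 1·4 + 5·4 + 4·6 = 4
t_20 = 1·4 + 5·4 + 4·4 = 7
t_21 = 1·7 + 5·4 + 4·4 = 10
t_22 = 1·10 + 5·7 + 4·4 = 6
t_23 = 1·6 + 5·10 + 4·7 = 7
t_24 = 1·7 + 5·6 + 4·10 = 0
t_25 = 1·0 + 5·7 + 4·6 = 4
t_26 = 1·4 + 5·0 + 4·7 = 10
t_27 = 1·10 + 5·4 + 4·0 = 8
t_28 = 1·8 + 5·10 + 4·4 = 8
t_29 = 1·8 + 5·8 + 4·10 = 0
t_30 = 1·0 + 5·8 + 4·8 = 6
t_31 = 1·6 + 5·0 + 4·8 = 5
t_32 = 1·5 + 5·6 + 4·0 = 2
t_33 = 1·2 + 5·5 + 4·6 = 7
t_34 = 1·7 + 5·2 + 4·5 = 4
t_35 = 1·4 + 5·7 + 4·2 = 3
t_36 = 1·3 + 5·4 + 4·7 = 7
t_37 = 1·7 + 5·3 + 4·4 = 5
t_38 = 1·5 + 5·7 + 4·3 = 8
t_39 = 1·8 + 5·5 + 4·7 = 6
t_40 = 1·6 + 5·8 + 4·5 = 0
t_41 = 1·0 + 5·6 + 4·8 = 7
t_42 = 1·7 + 5·0 + 4·6 = 9
t_43 = 1·9 + 5·7 + 4·0 = 0
t_44 = 1·0 + 5·9 + 4·7 = 7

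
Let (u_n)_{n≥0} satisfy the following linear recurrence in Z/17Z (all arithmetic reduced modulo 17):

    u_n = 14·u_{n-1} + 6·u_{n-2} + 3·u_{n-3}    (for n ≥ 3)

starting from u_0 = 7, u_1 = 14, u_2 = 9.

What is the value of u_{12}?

0

u_3 = 14·9 + 6·14 + 3·7 = 10
u_4 = 14·10 + 6·9 + 3·14 = 15
u_5 = 14·15 + 6·10 + 3·9 = 8
u_6 = 14·8 + 6·15 + 3·10 = 11
u_7 = 14·11 + 6·8 + 3·15 = 9
u_8 = 14·9 + 6·11 + 3·8 = 12
u_9 = 14·12 + 6·9 + 3·11 = 0
u_10 = 14·0 + 6·12 + 3·9 = 14
u_11 = 14·14 + 6·0 + 3·12 = 11
u_12 = 14·11 + 6·14 + 3·0 = 0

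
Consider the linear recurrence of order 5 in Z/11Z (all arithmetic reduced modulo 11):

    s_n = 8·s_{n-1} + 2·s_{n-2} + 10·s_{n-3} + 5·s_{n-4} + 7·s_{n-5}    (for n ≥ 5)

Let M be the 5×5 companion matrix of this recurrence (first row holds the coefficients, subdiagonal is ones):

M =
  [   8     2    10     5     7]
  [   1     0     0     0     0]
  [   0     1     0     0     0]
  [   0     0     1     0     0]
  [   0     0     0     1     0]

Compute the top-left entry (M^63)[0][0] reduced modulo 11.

(M^63)[0][0] is the top entry after applying M 63 times to the unit state (1, 0, 0, 0, 0). Equivalently it is h_{67} for the auxiliary sequence (h_n) obeying the same recurrence with h_4 = 1 and h_i = 0 for 0 ≤ i < 4:
h_5 = 8·1 + 2·0 + 10·0 + 5·0 + 7·0 = 8
h_6 = 8·8 + 2·1 + 10·0 + 5·0 + 7·0 = 0
h_7 = 8·0 + 2·8 + 10·1 + 5·0 + 7·0 = 4
h_8 = 8·4 + 2·0 + 10·8 + 5·1 + 7·0 = 7
h_9 = 8·7 + 2·4 + 10·0 + 5·8 + 7·1 = 1
h_10 = 8·1 + 2·7 + 10·4 + 5·0 + 7·8 = 8
h_11 = 8·8 + 2·1 + 10·7 + 5·4 + 7·0 = 2
h_12 = 8·2 + 2·8 + 10·1 + 5·7 + 7·4 = 6
h_13 = 8·6 + 2·2 + 10·8 + 5·1 + 7·7 = 10
h_14 = 8·10 + 2·6 + 10·2 + 5·8 + 7·1 = 5
h_15 = 8·5 + 2·10 + 10·6 + 5·2 + 7·8 = 10
h_16 = 8·10 + 2·5 + 10·10 + 5·6 + 7·2 = 3
h_17 = 8·3 + 2·10 + 10·5 + 5·10 + 7·6 = 10
h_18 = 8·10 + 2·3 + 10·10 + 5·5 + 7·10 = 6
h_19 = 8·6 + 2·10 + 10·3 + 5·10 + 7·5 = 7
h_20 = 8·7 + 2·6 + 10·10 + 5·3 + 7·10 = 0
h_21 = 8·0 + 2·7 + 10·6 + 5·10 + 7·3 = 2
h_22 = 8·2 + 2·0 + 10·7 + 5·6 + 7·10 = 10
h_23 = 8·10 + 2·2 + 10·0 + 5·7 + 7·6 = 7
h_24 = 8·7 + 2·10 + 10·2 + 5·0 + 7·7 = 2
h_25 = 8·2 + 2·7 + 10·10 + 5·2 + 7·0 = 8
h_26 = 8·8 + 2·2 + 10·7 + 5·10 + 7·2 = 4
h_27 = 8·4 + 2·8 + 10·2 + 5·7 + 7·10 = 8
h_28 = 8·8 + 2·4 + 10·8 + 5·2 + 7·7 = 2
h_29 = 8·2 + 2·8 + 10·4 + 5·8 + 7·2 = 5
h_30 = 8·5 + 2·2 + 10·8 + 5·4 + 7·8 = 2
h_31 = 8·2 + 2·5 + 10·2 + 5·8 + 7·4 = 4
h_32 = 8·4 + 2·2 + 10·5 + 5·2 + 7·8 = 9
h_33 = 8·9 + 2·4 + 10·2 + 5·5 + 7·2 = 7
h_34 = 8·7 + 2·9 + 10·4 + 5·2 + 7·5 = 5
h_35 = 8·5 + 2·7 + 10·9 + 5·4 + 7·2 = 2
h_36 = 8·2 + 2·5 + 10·7 + 5·9 + 7·4 = 4
h_37 = 8·4 + 2·2 + 10·5 + 5·7 + 7·9 = 8
h_38 = 8·8 + 2·4 + 10·2 + 5·5 + 7·7 = 1
h_39 = 8·1 + 2·8 + 10·4 + 5·2 + 7·5 = 10
h_40 = 8·10 + 2·1 + 10·8 + 5·4 + 7·2 = 9
h_41 = 8·9 + 2·10 + 10·1 + 5·8 + 7·4 = 5
h_42 = 8·5 + 2·9 + 10·10 + 5·1 + 7·8 = 10
h_43 = 8·10 + 2·5 + 10·9 + 5·10 + 7·1 = 6
h_44 = 8·6 + 2·10 + 10·5 + 5·9 + 7·10 = 2
h_45 = 8·2 + 2·6 + 10·10 + 5·5 + 7·9 = 7
h_46 = 8·7 + 2·2 + 10·6 + 5·10 + 7·5 = 7
h_47 = 8·7 + 2·7 + 10·2 + 5·6 + 7·10 = 3
h_48 = 8·3 + 2·7 + 10·7 + 5·2 + 7·6 = 6
h_49 = 8·6 + 2·3 + 10·7 + 5·7 + 7·2 = 8
h_50 = 8·8 + 2·6 + 10·3 + 5·7 + 7·7 = 3
h_51 = 8·3 + 2·8 + 10·6 + 5·3 + 7·7 = 10
h_52 = 8·10 + 2·3 + 10·8 + 5·6 + 7·3 = 8
h_53 = 8·8 + 2·10 + 10·3 + 5·8 + 7·6 = 9
h_54 = 8·9 + 2·8 + 10·10 + 5·3 + 7·8 = 6
h_55 = 8·6 + 2·9 + 10·8 + 5·10 + 7·3 = 8
h_56 = 8·8 + 2·6 + 10·9 + 5·8 + 7·10 = 1
h_57 = 8·1 + 2·8 + 10·6 + 5·9 + 7·8 = 9
h_58 = 8·9 + 2·1 + 10·8 + 5·6 + 7·9 = 5
h_59 = 8·5 + 2·9 + 10·1 + 5·8 + 7·6 = 7
h_60 = 8·7 + 2·5 + 10·9 + 5·1 + 7·8 = 8
h_61 = 8·8 + 2·7 + 10·5 + 5·9 + 7·1 = 4
h_62 = 8·4 + 2·8 + 10·7 + 5·5 + 7·9 = 8
h_63 = 8·8 + 2·4 + 10·8 + 5·7 + 7·5 = 2
h_64 = 8·2 + 2·8 + 10·4 + 5·8 + 7·7 = 7
h_65 = 8·7 + 2·2 + 10·8 + 5·4 + 7·8 = 7
h_66 = 8·7 + 2·7 + 10·2 + 5·8 + 7·4 = 4
h_67 = 8·4 + 2·7 + 10·7 + 5·2 + 7·8 = 6

6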